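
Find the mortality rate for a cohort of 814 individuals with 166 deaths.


Mortality rate = 166 / 814 = 0.203931 ≈ 0.2039

0.2039


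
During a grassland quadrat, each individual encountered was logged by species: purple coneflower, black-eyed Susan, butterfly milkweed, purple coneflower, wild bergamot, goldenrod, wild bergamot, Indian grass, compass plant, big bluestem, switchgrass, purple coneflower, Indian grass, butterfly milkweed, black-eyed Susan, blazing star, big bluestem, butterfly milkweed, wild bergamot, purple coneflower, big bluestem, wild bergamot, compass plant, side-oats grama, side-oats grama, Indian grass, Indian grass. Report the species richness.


Total individuals logged = 27
Distinct species (count of individuals): purple coneflower (4), black-eyed Susan (2), butterfly milkweed (3), wild bergamot (4), goldenrod (1), Indian grass (4), compass plant (2), big bluestem (3), switchgrass (1), blazing star (1), side-oats grama (2)
Species richness = number of distinct species = 11

11


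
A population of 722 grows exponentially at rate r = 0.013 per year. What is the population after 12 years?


r*t = 0.013 * 12 = 0.156
exp(0.156) = 1.16883
N = 722 * 1.16883 = 843.895 ≈ 844

844


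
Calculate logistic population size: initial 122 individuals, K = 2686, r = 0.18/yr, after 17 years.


(K - N0)/N0 = (2686 - 122)/122 = 2564/122 = 21.0164
r*t = 0.18 * 17 = 3.06; exp(-3.06) = 0.0468877
21.0164 * 0.0468877 = 0.985411
1 + 0.985411 = 1.98541
N = 2686 / 1.98541 = 1352.87 ≈ 1353

1353


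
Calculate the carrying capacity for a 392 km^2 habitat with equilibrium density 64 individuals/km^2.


K = 64 * 392 = 25088 individuals

25088 individuals


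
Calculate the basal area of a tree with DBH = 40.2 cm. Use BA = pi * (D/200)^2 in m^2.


D/200 = 40.2/200 = 0.201 m
(D/200)^2 = 0.201^2 = 0.040401
BA = 3.141593 * 0.040401 = 0.126923 ≈ 0.1269 m^2

0.1269 m^2


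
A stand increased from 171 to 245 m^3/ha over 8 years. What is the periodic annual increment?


PAI = (V2 - V1) / period = (245 - 171) / 8 = 74 / 8 = 9.25 m^3/ha/yr

9.25 m^3/ha/yr


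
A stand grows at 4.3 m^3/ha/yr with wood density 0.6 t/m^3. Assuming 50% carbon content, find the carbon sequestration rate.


C = 4.3 * 0.6 * 0.5 = 1.29 t C/ha/yr

1.29 t C/ha/yr


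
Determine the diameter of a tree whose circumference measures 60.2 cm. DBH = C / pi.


DBH = C / pi = 60.2 / 3.141593 = 19.1623 ≈ 19.16 cm

19.16 cm


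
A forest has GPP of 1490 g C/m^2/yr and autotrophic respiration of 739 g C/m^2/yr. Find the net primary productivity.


NPP = GPP - Ra = 1490 - 739 = 751 g C/m^2/yr

751 g C/m^2/yr


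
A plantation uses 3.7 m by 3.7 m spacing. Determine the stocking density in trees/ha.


N = 10000 / 3.7^2 = 10000 / 13.69 = 730.460 ≈ 730 trees/ha

730 trees/ha


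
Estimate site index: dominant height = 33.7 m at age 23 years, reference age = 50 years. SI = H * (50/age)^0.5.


50/23 = 2.17391
(2.17391)^0.5 = 1.47442
SI = 33.7 * 1.47442 = 49.6880 ≈ 49.7 m

49.7 m


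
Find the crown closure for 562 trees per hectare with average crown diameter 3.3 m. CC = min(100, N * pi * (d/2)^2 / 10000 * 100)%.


(d/2)^2 = (3.3/2)^2 = 1.65^2 = 2.7225
Crown area = 3.141593 * 2.7225 = 8.55299 m^2
N * area / 10000 * 100 = 562 * 8.55299 / 10000 * 100 = 48.0678
CC = min(100, 48.0678) = 48.0678 ≈ 48.1%

48.1%


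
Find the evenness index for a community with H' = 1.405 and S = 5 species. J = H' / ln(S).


ln(5) = 1.60944
J = H' / ln(S) = 1.405 / 1.60944 = 0.872974 ≈ 0.8730

0.8730


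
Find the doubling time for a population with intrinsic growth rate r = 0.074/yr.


td = ln(2) / 0.074 = 0.693147 / 0.074 = 9.36685 ≈ 9.4 years

9.4 years


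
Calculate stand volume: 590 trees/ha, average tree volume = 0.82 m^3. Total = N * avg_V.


V_stand = 590 * 0.82 = 483.8 m^3/ha

483.8 m^3/ha


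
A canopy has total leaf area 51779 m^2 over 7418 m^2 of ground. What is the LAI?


LAI = 51779 / 7418 = 6.9802 ≈ 6.98

6.98


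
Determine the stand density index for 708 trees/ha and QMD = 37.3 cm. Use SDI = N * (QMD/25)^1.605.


QMD/25 = 37.3/25 = 1.492
(1.492)^1.605 = exp(1.605 * ln(1.492)) = exp(1.605 * 0.400118) = exp(0.642189) = 1.90064
SDI = 708 * 1.90064 = 1345.65 ≈ 1346

1346


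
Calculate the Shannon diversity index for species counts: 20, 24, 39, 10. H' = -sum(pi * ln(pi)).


Total N = 20 + 24 + 39 + 10 = 93
Per-species terms:
  p = 20/93 = 0.215054; ln(p) = -1.536866; p*ln(p) = 0.215054 * (-1.536866) = -0.330509
  p = 24/93 = 0.258065; ln(p) = -1.354544; p*ln(p) = 0.258065 * (-1.354544) = -0.349560
  p = 39/93 = 0.419355; ln(p) = -0.869037; p*ln(p) = 0.419355 * (-0.869037) = -0.364435
  p = 10/93 = 0.107527; ln(p) = -2.230013; p*ln(p) = 0.107527 * (-2.230013) = -0.239787
sum(p*ln(p)) = (-0.330509) + (-0.349560) + (-0.364435) + (-0.239787) = -1.284291
H' = -(-1.284291) = 1.284291 ≈ 1.2843

1.2843


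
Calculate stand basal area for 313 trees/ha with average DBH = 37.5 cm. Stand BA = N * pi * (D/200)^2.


(D/200)^2 = (37.5/200)^2 = 0.1875^2 = 0.03515625
Individual BA = 3.141593 * 0.03515625 = 0.110447 m^2
Stand BA = 313 * 0.110447 = 34.5699 ≈ 34.57 m^2/ha

34.57 m^2/ha


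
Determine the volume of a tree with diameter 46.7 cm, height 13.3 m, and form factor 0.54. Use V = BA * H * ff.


(D/200)^2 = (46.7/200)^2 = 0.2335^2 = 0.05452225
BA = 3.141593 * 0.05452225 = 0.171287 m^2
V = 0.171287 * 13.3 * 0.54 = 1.23018 ≈ 1.230 m^3

1.230 m^3


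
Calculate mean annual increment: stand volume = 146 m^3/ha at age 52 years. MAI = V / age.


MAI = 146 / 52 = 2.8077 ≈ 2.81 m^3/ha/yr

2.81 m^3/ha/yr


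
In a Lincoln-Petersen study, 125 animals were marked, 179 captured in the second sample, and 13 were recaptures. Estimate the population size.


N = M * C / R = 125 * 179 / 13 = 22375 / 13 = 1721.15 ≈ 1721

1721 individuals


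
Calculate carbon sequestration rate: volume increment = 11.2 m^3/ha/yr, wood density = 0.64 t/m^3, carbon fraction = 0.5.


C = 11.2 * 0.64 * 0.5 = 3.584 ≈ 3.58 t C/ha/yr

3.58 t C/ha/yr


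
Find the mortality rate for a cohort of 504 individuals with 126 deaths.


Mortality rate = 126 / 504 = 0.2500

0.2500


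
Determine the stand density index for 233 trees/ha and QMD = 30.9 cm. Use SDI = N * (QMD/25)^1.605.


QMD/25 = 30.9/25 = 1.236
(1.236)^1.605 = exp(1.605 * ln(1.236)) = exp(1.605 * 0.211880) = exp(0.340067) = 1.40504
SDI = 233 * 1.40504 = 327.374 ≈ 327

327


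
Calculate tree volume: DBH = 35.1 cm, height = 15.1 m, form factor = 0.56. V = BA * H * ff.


(D/200)^2 = (35.1/200)^2 = 0.1755^2 = 0.03080025
BA = 3.141593 * 0.03080025 = 0.0967618 m^2
V = 0.0967618 * 15.1 * 0.56 = 0.818218 ≈ 0.818 m^3

0.818 m^3


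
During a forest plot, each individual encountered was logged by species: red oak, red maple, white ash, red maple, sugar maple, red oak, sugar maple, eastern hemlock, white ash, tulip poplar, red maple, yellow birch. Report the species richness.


Total individuals logged = 12
Distinct species (count of individuals): red oak (2), red maple (3), white ash (2), sugar maple (2), eastern hemlock (1), tulip poplar (1), yellow birch (1)
Species richness = number of distinct species = 7

7


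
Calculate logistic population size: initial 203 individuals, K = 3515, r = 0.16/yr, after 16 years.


(K - N0)/N0 = (3515 - 203)/203 = 3312/203 = 16.3153
r*t = 0.16 * 16 = 2.56; exp(-2.56) = 0.0773047
16.3153 * 0.0773047 = 1.26125
1 + 1.26125 = 2.26125
N = 3515 / 2.26125 = 1554.45 ≈ 1554

1554


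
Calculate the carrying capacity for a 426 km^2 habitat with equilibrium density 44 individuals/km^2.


K = 44 * 426 = 18744 individuals

18744 individuals


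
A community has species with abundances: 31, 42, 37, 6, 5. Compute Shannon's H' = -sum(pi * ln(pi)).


Total N = 31 + 42 + 37 + 6 + 5 = 121
Per-species terms:
  p = 31/121 = 0.256198; ln(p) = -1.361805; p*ln(p) = 0.256198 * (-1.361805) = -0.348892
  p = 42/121 = 0.347107; ln(p) = -1.058122; p*ln(p) = 0.347107 * (-1.058122) = -0.367282
  p = 37/121 = 0.305785; ln(p) = -1.184873; p*ln(p) = 0.305785 * (-1.184873) = -0.362316
  p = 6/121 = 0.049587; ln(p) = -3.004027; p*ln(p) = 0.049587 * (-3.004027) = -0.148961
  p = 5/121 = 0.041322; ln(p) = -3.186360; p*ln(p) = 0.041322 * (-3.186360) = -0.131667
sum(p*ln(p)) = (-0.348892) + (-0.367282) + (-0.362316) + (-0.148961) + (-0.131667) = -1.359118
H' = -(-1.359118) = 1.359118 ≈ 1.3591

1.3591


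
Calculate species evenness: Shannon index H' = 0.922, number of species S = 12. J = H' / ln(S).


ln(12) = 2.48491
J = H' / ln(S) = 0.922 / 2.48491 = 0.371040 ≈ 0.3710

0.3710


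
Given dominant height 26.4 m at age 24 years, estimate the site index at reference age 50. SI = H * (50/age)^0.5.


50/24 = 2.08333
(2.08333)^0.5 = 1.44337
SI = 26.4 * 1.44337 = 38.1050 ≈ 38.1 m

38.1 m


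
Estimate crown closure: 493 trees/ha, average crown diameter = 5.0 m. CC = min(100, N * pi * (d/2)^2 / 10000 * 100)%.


(d/2)^2 = (5.0/2)^2 = 2.5^2 = 6.25
Crown area = 3.141593 * 6.25 = 19.6350 m^2
N * area / 10000 * 100 = 493 * 19.6350 / 10000 * 100 = 96.8006
CC = min(100, 96.8006) = 96.8006 ≈ 96.8%

96.8%


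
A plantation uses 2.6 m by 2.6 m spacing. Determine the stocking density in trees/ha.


N = 10000 / 2.6^2 = 10000 / 6.76 = 1479.29 ≈ 1479 trees/ha

1479 trees/ha


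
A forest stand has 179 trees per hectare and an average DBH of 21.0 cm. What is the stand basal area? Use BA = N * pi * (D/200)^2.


(D/200)^2 = (21.0/200)^2 = 0.105^2 = 0.011025
Individual BA = 3.141593 * 0.011025 = 0.0346361 m^2
Stand BA = 179 * 0.0346361 = 6.19986 ≈ 6.20 m^2/ha

6.20 m^2/ha


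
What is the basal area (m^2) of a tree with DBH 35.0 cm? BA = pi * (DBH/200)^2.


D/200 = 35.0/200 = 0.175 m
(D/200)^2 = 0.175^2 = 0.030625
BA = 3.141593 * 0.030625 = 0.0962113 ≈ 0.0962 m^2

0.0962 m^2


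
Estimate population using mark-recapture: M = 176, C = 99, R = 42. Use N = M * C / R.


N = M * C / R = 176 * 99 / 42 = 17424 / 42 = 414.86 ≈ 415

415 individuals


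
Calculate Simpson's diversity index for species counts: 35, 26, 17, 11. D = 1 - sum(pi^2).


Total N = 35 + 26 + 17 + 11 = 89
Per-species terms:
  p = 35/89 = 0.393258; p^2 = 0.393258^2 = 0.154652
  p = 26/89 = 0.292135; p^2 = 0.292135^2 = 0.085343
  p = 17/89 = 0.191011; p^2 = 0.191011^2 = 0.036485
  p = 11/89 = 0.123596; p^2 = 0.123596^2 = 0.015276
sum(p^2) = 0.154652 + 0.085343 + 0.036485 + 0.015276 = 0.291756
D = 1 - 0.291756 = 0.708244 ≈ 0.7082

0.7082


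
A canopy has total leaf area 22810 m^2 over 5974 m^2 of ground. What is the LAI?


LAI = 22810 / 5974 = 3.8182 ≈ 3.82

3.82


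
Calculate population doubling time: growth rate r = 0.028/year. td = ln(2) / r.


td = ln(2) / 0.028 = 0.693147 / 0.028 = 24.7553 ≈ 24.8 years

24.8 years


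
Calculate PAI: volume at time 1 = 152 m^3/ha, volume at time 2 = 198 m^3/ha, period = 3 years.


PAI = (V2 - V1) / period = (198 - 152) / 3 = 46 / 3 = 15.3333 ≈ 15.33 m^3/ha/yr

15.33 m^3/ha/yr


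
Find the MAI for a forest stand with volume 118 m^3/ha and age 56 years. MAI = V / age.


MAI = 118 / 56 = 2.1071 ≈ 2.11 m^3/ha/yr

2.11 m^3/ha/yr


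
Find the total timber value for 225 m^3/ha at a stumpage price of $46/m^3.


Value = 225 * 46 = $10350/ha

$10350/ha


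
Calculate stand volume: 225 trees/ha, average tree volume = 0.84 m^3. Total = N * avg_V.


V_stand = 225 * 0.84 = 189.0 m^3/ha

189.0 m^3/ha


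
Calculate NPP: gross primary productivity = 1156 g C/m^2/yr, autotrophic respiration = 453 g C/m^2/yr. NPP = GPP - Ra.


NPP = GPP - Ra = 1156 - 453 = 703 g C/m^2/yr

703 g C/m^2/yr


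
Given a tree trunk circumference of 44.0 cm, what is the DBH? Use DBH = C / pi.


DBH = C / pi = 44.0 / 3.141593 = 14.0056 ≈ 14.01 cm

14.01 cm


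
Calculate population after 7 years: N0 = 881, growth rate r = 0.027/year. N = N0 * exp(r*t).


r*t = 0.027 * 7 = 0.189
exp(0.189) = 1.20804
N = 881 * 1.20804 = 1064.28 ≈ 1064

1064


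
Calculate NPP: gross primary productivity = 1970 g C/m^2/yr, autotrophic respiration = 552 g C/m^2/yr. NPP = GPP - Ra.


NPP = GPP - Ra = 1970 - 552 = 1418 g C/m^2/yr

1418 g C/m^2/yr


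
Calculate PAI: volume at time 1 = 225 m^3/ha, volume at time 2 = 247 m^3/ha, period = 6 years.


PAI = (V2 - V1) / period = (247 - 225) / 6 = 22 / 6 = 3.6667 ≈ 3.67 m^3/ha/yr

3.67 m^3/ha/yr


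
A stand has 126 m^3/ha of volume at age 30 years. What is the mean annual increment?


MAI = 126 / 30 = 4.20 m^3/ha/yr

4.20 m^3/ha/yr


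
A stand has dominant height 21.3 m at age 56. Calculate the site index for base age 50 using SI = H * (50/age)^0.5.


50/56 = 0.892857
(0.892857)^0.5 = 0.944911
SI = 21.3 * 0.944911 = 20.1266 ≈ 20.1 m

20.1 m


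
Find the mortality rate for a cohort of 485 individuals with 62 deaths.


Mortality rate = 62 / 485 = 0.127835 ≈ 0.1278

0.1278


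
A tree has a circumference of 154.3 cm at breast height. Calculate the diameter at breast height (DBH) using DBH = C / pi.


DBH = C / pi = 154.3 / 3.141593 = 49.1152 ≈ 49.12 cm

49.12 cm


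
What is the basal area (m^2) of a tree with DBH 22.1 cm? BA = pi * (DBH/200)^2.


D/200 = 22.1/200 = 0.1105 m
(D/200)^2 = 0.1105^2 = 0.01221025
BA = 3.141593 * 0.01221025 = 0.0383596 ≈ 0.0384 m^2

0.0384 m^2


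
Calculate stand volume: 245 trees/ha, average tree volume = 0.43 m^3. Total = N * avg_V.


V_stand = 245 * 0.43 = 105.35 ≈ 105.4 m^3/ha

105.4 m^3/ha


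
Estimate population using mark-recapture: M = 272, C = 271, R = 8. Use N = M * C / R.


N = M * C / R = 272 * 271 / 8 = 73712 / 8 = 9214

9214 individuals


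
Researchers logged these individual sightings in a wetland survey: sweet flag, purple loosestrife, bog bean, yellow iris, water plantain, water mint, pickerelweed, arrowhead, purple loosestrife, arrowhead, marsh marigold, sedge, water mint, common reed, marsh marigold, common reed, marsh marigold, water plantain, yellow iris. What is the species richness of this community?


Total individuals logged = 19
Distinct species (count of individuals): sweet flag (1), purple loosestrife (2), bog bean (1), yellow iris (2), water plantain (2), water mint (2), pickerelweed (1), arrowhead (2), marsh marigold (3), sedge (1), common reed (2)
Species richness = number of distinct species = 11

11


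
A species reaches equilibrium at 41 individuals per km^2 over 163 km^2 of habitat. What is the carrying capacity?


K = 41 * 163 = 6683 individuals

6683 individuals


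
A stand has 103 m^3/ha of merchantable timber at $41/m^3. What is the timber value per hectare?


Value = 103 * 41 = $4223/ha

$4223/ha


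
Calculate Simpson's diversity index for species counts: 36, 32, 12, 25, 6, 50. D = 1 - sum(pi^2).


Total N = 36 + 32 + 12 + 25 + 6 + 50 = 161
Per-species terms:
  p = 36/161 = 0.223602; p^2 = 0.223602^2 = 0.049998
  p = 32/161 = 0.198758; p^2 = 0.198758^2 = 0.039505
  p = 12/161 = 0.074534; p^2 = 0.074534^2 = 0.005555
  p = 25/161 = 0.155280; p^2 = 0.155280^2 = 0.024112
  p = 6/161 = 0.037267; p^2 = 0.037267^2 = 0.001389
  p = 50/161 = 0.310559; p^2 = 0.310559^2 = 0.096447
sum(p^2) = 0.049998 + 0.039505 + 0.005555 + 0.024112 + 0.001389 + 0.096447 = 0.217006
D = 1 - 0.217006 = 0.782994 ≈ 0.7830

0.7830


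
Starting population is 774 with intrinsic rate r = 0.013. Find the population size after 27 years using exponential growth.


r*t = 0.013 * 27 = 0.351
exp(0.351) = 1.42049
N = 774 * 1.42049 = 1099.46 ≈ 1099

1099


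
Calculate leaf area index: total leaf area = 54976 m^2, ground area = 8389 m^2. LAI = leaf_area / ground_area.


LAI = 54976 / 8389 = 6.5533 ≈ 6.55

6.55


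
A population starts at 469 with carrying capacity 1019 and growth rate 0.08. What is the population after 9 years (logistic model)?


(K - N0)/N0 = (1019 - 469)/469 = 550/469 = 1.17271
r*t = 0.08 * 9 = 0.72; exp(-0.72) = 0.486752
1.17271 * 0.486752 = 0.570819
1 + 0.570819 = 1.57082
N = 1019 / 1.57082 = 648.706 ≈ 649

649


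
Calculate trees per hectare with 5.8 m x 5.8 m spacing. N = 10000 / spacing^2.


N = 10000 / 5.8^2 = 10000 / 33.64 = 297.265 ≈ 297 trees/ha

297 trees/ha


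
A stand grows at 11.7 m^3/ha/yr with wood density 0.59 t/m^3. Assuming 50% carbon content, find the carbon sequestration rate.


C = 11.7 * 0.59 * 0.5 = 3.4515 ≈ 3.45 t C/ha/yr

3.45 t C/ha/yr


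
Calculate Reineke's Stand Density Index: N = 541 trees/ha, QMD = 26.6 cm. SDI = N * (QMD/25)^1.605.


QMD/25 = 26.6/25 = 1.064
(1.064)^1.605 = exp(1.605 * ln(1.064)) = exp(1.605 * 0.0620354) = exp(0.0995668) = 1.10469
SDI = 541 * 1.10469 = 597.637 ≈ 598

598


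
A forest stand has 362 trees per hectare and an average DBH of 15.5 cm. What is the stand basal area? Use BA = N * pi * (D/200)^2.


(D/200)^2 = (15.5/200)^2 = 0.0775^2 = 0.00600625
Individual BA = 3.141593 * 0.00600625 = 0.0188692 m^2
Stand BA = 362 * 0.0188692 = 6.83065 ≈ 6.83 m^2/ha

6.83 m^2/ha


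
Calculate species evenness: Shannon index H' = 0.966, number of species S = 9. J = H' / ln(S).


ln(9) = 2.19722
J = H' / ln(S) = 0.966 / 2.19722 = 0.439646 ≈ 0.4396

0.4396


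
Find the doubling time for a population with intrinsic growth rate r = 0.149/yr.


td = ln(2) / 0.149 = 0.693147 / 0.149 = 4.65199 ≈ 4.7 years

4.7 years


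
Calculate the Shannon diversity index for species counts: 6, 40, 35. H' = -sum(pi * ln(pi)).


Total N = 6 + 40 + 35 = 81
Per-species terms:
  p = 6/81 = 0.074074; ln(p) = -2.602691; p*ln(p) = 0.074074 * (-2.602691) = -0.192792
  p = 40/81 = 0.493827; ln(p) = -0.705570; p*ln(p) = 0.493827 * (-0.705570) = -0.348430
  p = 35/81 = 0.432099; ln(p) = -0.839101; p*ln(p) = 0.432099 * (-0.839101) = -0.362575
sum(p*ln(p)) = (-0.192792) + (-0.348430) + (-0.362575) = -0.903797
H' = -(-0.903797) = 0.903797 ≈ 0.9038

0.9038


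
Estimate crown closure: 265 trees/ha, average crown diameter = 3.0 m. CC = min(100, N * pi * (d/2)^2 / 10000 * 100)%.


(d/2)^2 = (3.0/2)^2 = 1.5^2 = 2.25
Crown area = 3.141593 * 2.25 = 7.06858 m^2
N * area / 10000 * 100 = 265 * 7.06858 / 10000 * 100 = 18.7317
CC = min(100, 18.7317) = 18.7317 ≈ 18.7%

18.7%


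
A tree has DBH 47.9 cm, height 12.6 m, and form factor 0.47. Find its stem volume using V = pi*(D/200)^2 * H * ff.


(D/200)^2 = (47.9/200)^2 = 0.2395^2 = 0.05736025
BA = 3.141593 * 0.05736025 = 0.180203 m^2
V = 0.180203 * 12.6 * 0.47 = 1.06716 ≈ 1.067 m^3

1.067 m^3


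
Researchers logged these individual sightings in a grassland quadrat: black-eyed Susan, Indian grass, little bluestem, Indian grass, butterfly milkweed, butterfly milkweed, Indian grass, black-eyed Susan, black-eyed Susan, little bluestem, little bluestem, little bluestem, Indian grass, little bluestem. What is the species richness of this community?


Total individuals logged = 14
Distinct species (count of individuals): black-eyed Susan (3), Indian grass (4), little bluestem (5), butterfly milkweed (2)
Species richness = number of distinct species = 4

4


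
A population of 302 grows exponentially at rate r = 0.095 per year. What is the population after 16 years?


r*t = 0.095 * 16 = 1.52
exp(1.52) = 4.57223
N = 302 * 4.57223 = 1380.81 ≈ 1381

1381


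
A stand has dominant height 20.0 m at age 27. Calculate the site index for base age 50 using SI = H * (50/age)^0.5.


50/27 = 1.85185
(1.85185)^0.5 = 1.36083
SI = 20.0 * 1.36083 = 27.2166 ≈ 27.2 m

27.2 m


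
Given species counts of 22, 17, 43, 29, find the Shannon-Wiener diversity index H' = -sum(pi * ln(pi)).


Total N = 22 + 17 + 43 + 29 = 111
Per-species terms:
  p = 22/111 = 0.198198; ln(p) = -1.618489; p*ln(p) = 0.198198 * (-1.618489) = -0.320781
  p = 17/111 = 0.153153; ln(p) = -1.876318; p*ln(p) = 0.153153 * (-1.876318) = -0.287364
  p = 43/111 = 0.387387; ln(p) = -0.948331; p*ln(p) = 0.387387 * (-0.948331) = -0.367371
  p = 29/111 = 0.261261; ln(p) = -1.342235; p*ln(p) = 0.261261 * (-1.342235) = -0.350674
sum(p*ln(p)) = (-0.320781) + (-0.287364) + (-0.367371) + (-0.350674) = -1.326190
H' = -(-1.326190) = 1.326190 ≈ 1.3262

1.3262


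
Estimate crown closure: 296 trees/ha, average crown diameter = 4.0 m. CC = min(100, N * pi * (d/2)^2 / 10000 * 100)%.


(d/2)^2 = (4.0/2)^2 = 2^2 = 4
Crown area = 3.141593 * 4 = 12.5664 m^2
N * area / 10000 * 100 = 296 * 12.5664 / 10000 * 100 = 37.1965
CC = min(100, 37.1965) = 37.1965 ≈ 37.2%

37.2%


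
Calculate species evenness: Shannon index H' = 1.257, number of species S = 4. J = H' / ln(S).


ln(4) = 1.38629
J = H' / ln(S) = 1.257 / 1.38629 = 0.906737 ≈ 0.9067

0.9067


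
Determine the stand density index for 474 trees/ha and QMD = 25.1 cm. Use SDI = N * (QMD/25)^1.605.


QMD/25 = 25.1/25 = 1.004
(1.004)^1.605 = exp(1.605 * ln(1.004)) = exp(1.605 * 0.00399202) = exp(0.00640719) = 1.00643
SDI = 474 * 1.00643 = 477.048 ≈ 477

477


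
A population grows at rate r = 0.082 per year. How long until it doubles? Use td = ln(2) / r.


td = ln(2) / 0.082 = 0.693147 / 0.082 = 8.45301 ≈ 8.5 years

8.5 years


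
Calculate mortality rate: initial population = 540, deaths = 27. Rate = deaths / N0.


Mortality rate = 27 / 540 = 0.0500

0.0500


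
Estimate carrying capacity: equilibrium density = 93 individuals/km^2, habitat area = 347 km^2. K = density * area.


K = 93 * 347 = 32271 individuals

32271 individuals


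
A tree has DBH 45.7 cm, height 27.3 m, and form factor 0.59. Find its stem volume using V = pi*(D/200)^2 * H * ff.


(D/200)^2 = (45.7/200)^2 = 0.2285^2 = 0.05221225
BA = 3.141593 * 0.05221225 = 0.164030 m^2
V = 0.164030 * 27.3 * 0.59 = 2.64203 ≈ 2.642 m^3

2.642 m^3


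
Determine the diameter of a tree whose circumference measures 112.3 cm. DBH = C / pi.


DBH = C / pi = 112.3 / 3.141593 = 35.7462 ≈ 35.75 cm

35.75 cm


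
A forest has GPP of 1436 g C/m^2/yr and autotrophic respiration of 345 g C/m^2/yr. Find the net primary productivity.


NPP = GPP - Ra = 1436 - 345 = 1091 g C/m^2/yr

1091 g C/m^2/yr


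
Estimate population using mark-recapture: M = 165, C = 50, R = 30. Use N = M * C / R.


N = M * C / R = 165 * 50 / 30 = 8250 / 30 = 275

275 individuals


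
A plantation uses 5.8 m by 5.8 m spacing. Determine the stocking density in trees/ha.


N = 10000 / 5.8^2 = 10000 / 33.64 = 297.265 ≈ 297 trees/ha

297 trees/ha


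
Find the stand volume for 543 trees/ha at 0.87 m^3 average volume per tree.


V_stand = 543 * 0.87 = 472.41 ≈ 472.4 m^3/ha

472.4 m^3/ha


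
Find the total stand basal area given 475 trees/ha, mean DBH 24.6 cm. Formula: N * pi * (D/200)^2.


(D/200)^2 = (24.6/200)^2 = 0.123^2 = 0.015129
Individual BA = 3.141593 * 0.015129 = 0.0475292 m^2
Stand BA = 475 * 0.0475292 = 22.5764 ≈ 22.58 m^2/ha

22.58 m^2/ha


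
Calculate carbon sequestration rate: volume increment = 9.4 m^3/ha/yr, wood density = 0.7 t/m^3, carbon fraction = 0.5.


C = 9.4 * 0.7 * 0.5 = 3.29 t C/ha/yr

3.29 t C/ha/yr


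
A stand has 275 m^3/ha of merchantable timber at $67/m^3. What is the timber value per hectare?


Value = 275 * 67 = $18425/ha

$18425/ha


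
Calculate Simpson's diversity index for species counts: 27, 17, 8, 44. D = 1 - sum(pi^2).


Total N = 27 + 17 + 8 + 44 = 96
Per-species terms:
  p = 27/96 = 0.281250; p^2 = 0.281250^2 = 0.079102
  p = 17/96 = 0.177083; p^2 = 0.177083^2 = 0.031358
  p = 8/96 = 0.083333; p^2 = 0.083333^2 = 0.006944
  p = 44/96 = 0.458333; p^2 = 0.458333^2 = 0.210069
sum(p^2) = 0.079102 + 0.031358 + 0.006944 + 0.210069 = 0.327473
D = 1 - 0.327473 = 0.672527 ≈ 0.6725

0.6725


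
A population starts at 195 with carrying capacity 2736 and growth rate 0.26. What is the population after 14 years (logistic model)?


(K - N0)/N0 = (2736 - 195)/195 = 2541/195 = 13.0308
r*t = 0.26 * 14 = 3.64; exp(-3.64) = 0.0262523
13.0308 * 0.0262523 = 0.342088
1 + 0.342088 = 1.34209
N = 2736 / 1.34209 = 2038.61 ≈ 2039

2039


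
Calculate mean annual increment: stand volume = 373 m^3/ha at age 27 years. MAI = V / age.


MAI = 373 / 27 = 13.8148 ≈ 13.81 m^3/ha/yr

13.81 m^3/ha/yr


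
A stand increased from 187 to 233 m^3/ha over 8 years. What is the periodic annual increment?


PAI = (V2 - V1) / period = (233 - 187) / 8 = 46 / 8 = 5.75 m^3/ha/yr

5.75 m^3/ha/yr


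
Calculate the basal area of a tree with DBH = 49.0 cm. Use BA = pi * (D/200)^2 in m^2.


D/200 = 49.0/200 = 0.245 m
(D/200)^2 = 0.245^2 = 0.060025
BA = 3.141593 * 0.060025 = 0.188574 ≈ 0.1886 m^2

0.1886 m^2


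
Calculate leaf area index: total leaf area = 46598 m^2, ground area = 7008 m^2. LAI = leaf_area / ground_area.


LAI = 46598 / 7008 = 6.6493 ≈ 6.65

6.65


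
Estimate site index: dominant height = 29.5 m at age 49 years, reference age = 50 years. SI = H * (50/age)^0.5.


50/49 = 1.02041
(1.02041)^0.5 = 1.01015
SI = 29.5 * 1.01015 = 29.7994 ≈ 29.8 m

29.8 m


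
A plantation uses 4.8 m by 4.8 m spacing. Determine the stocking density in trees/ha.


N = 10000 / 4.8^2 = 10000 / 23.04 = 434.028 ≈ 434 trees/ha

434 trees/ha


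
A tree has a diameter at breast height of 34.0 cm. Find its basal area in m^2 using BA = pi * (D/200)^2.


D/200 = 34.0/200 = 0.17 m
(D/200)^2 = 0.17^2 = 0.0289
BA = 3.141593 * 0.0289 = 0.0907920 ≈ 0.0908 m^2

0.0908 m^2


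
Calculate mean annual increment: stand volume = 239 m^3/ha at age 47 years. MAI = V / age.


MAI = 239 / 47 = 5.0851 ≈ 5.09 m^3/ha/yr

5.09 m^3/ha/yr


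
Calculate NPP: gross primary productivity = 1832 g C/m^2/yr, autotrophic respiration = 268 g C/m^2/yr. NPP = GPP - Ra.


NPP = GPP - Ra = 1832 - 268 = 1564 g C/m^2/yr

1564 g C/m^2/yr


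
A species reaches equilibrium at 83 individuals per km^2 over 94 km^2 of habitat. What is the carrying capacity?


K = 83 * 94 = 7802 individuals

7802 individuals


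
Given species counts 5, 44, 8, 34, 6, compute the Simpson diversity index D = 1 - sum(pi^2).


Total N = 5 + 44 + 8 + 34 + 6 = 97
Per-species terms:
  p = 5/97 = 0.051546; p^2 = 0.051546^2 = 0.002657
  p = 44/97 = 0.453608; p^2 = 0.453608^2 = 0.205760
  p = 8/97 = 0.082474; p^2 = 0.082474^2 = 0.006802
  p = 34/97 = 0.350515; p^2 = 0.350515^2 = 0.122861
  p = 6/97 = 0.061856; p^2 = 0.061856^2 = 0.003826
sum(p^2) = 0.002657 + 0.205760 + 0.006802 + 0.122861 + 0.003826 = 0.341906
D = 1 - 0.341906 = 0.658094 ≈ 0.6581

0.6581


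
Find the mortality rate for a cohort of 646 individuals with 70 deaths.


Mortality rate = 70 / 646 = 0.108359 ≈ 0.1084

0.1084


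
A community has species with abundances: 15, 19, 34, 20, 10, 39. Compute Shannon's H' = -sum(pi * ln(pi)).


Total N = 15 + 19 + 34 + 20 + 10 + 39 = 137
Per-species terms:
  p = 15/137 = 0.109489; ln(p) = -2.211931; p*ln(p) = 0.109489 * (-2.211931) = -0.242182
  p = 19/137 = 0.138686; ln(p) = -1.975543; p*ln(p) = 0.138686 * (-1.975543) = -0.273980
  p = 34/137 = 0.248175; ln(p) = -1.393621; p*ln(p) = 0.248175 * (-1.393621) = -0.345862
  p = 20/137 = 0.145985; ln(p) = -1.924251; p*ln(p) = 0.145985 * (-1.924251) = -0.280912
  p = 10/137 = 0.072993; ln(p) = -2.617392; p*ln(p) = 0.072993 * (-2.617392) = -0.191051
  p = 39/137 = 0.284672; ln(p) = -1.256418; p*ln(p) = 0.284672 * (-1.256418) = -0.357667
sum(p*ln(p)) = (-0.242182) + (-0.273980) + (-0.345862) + (-0.280912) + (-0.191051) + (-0.357667) = -1.691654
H' = -(-1.691654) = 1.691654 ≈ 1.6917

1.6917


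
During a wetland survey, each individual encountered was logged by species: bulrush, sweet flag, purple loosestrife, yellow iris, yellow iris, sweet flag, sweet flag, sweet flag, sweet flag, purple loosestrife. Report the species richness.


Total individuals logged = 10
Distinct species (count of individuals): bulrush (1), sweet flag (5), purple loosestrife (2), yellow iris (2)
Species richness = number of distinct species = 4

4


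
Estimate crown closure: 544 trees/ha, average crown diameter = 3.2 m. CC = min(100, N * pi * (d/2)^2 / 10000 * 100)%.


(d/2)^2 = (3.2/2)^2 = 1.6^2 = 2.56
Crown area = 3.141593 * 2.56 = 8.04248 m^2
N * area / 10000 * 100 = 544 * 8.04248 / 10000 * 100 = 43.7511
CC = min(100, 43.7511) = 43.7511 ≈ 43.8%

43.8%


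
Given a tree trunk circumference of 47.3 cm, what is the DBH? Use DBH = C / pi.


DBH = C / pi = 47.3 / 3.141593 = 15.0561 ≈ 15.06 cm

15.06 cm


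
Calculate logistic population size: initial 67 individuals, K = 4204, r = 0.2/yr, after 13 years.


(K - N0)/N0 = (4204 - 67)/67 = 4137/67 = 61.7463
r*t = 0.2 * 13 = 2.6; exp(-2.6) = 0.0742736
61.7463 * 0.0742736 = 4.58612
1 + 4.58612 = 5.58612
N = 4204 / 5.58612 = 752.580 ≈ 753

753


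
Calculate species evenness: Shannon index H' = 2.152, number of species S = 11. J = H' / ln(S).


ln(11) = 2.39790
J = H' / ln(S) = 2.152 / 2.39790 = 0.897452 ≈ 0.8975

0.8975


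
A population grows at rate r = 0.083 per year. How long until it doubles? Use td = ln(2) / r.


td = ln(2) / 0.083 = 0.693147 / 0.083 = 8.35117 ≈ 8.4 years

8.4 years


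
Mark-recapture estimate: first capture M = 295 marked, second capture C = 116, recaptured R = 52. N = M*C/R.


N = M * C / R = 295 * 116 / 52 = 34220 / 52 = 658.08 ≈ 658

658 individuals


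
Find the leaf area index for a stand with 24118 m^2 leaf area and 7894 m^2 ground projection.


LAI = 24118 / 7894 = 3.0552 ≈ 3.06

3.06


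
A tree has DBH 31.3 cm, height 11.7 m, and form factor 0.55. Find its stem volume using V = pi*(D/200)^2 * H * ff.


(D/200)^2 = (31.3/200)^2 = 0.1565^2 = 0.02449225
BA = 3.141593 * 0.02449225 = 0.0769447 m^2
V = 0.0769447 * 11.7 * 0.55 = 0.495139 ≈ 0.495 m^3

0.495 m^3


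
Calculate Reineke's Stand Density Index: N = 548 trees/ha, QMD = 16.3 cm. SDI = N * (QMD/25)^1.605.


QMD/25 = 16.3/25 = 0.652
(0.652)^1.605 = exp(1.605 * ln(0.652)) = exp(1.605 * (-0.427711)) = exp(-0.686476) = 0.503347
SDI = 548 * 0.503347 = 275.834 ≈ 276

276


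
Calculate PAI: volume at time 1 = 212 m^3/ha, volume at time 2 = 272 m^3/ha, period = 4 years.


PAI = (V2 - V1) / period = (272 - 212) / 4 = 60 / 4 = 15.00 m^3/ha/yr

15.00 m^3/ha/yr


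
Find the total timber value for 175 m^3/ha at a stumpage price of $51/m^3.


Value = 175 * 51 = $8925/ha

$8925/ha


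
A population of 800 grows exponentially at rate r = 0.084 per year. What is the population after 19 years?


r*t = 0.084 * 19 = 1.596
exp(1.596) = 4.93326
N = 800 * 4.93326 = 3946.61 ≈ 3947

3947


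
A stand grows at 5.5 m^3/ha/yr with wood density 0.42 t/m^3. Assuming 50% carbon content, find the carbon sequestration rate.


C = 5.5 * 0.42 * 0.5 = 1.155 ≈ 1.16 t C/ha/yr

1.16 t C/ha/yr


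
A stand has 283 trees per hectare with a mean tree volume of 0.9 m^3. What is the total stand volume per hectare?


V_stand = 283 * 0.9 = 254.7 m^3/ha

254.7 m^3/ha


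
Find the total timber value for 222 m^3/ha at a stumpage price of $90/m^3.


Value = 222 * 90 = $19980/ha

$19980/ha


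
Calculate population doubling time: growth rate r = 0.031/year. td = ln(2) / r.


td = ln(2) / 0.031 = 0.693147 / 0.031 = 22.3596 ≈ 22.4 years

22.4 years


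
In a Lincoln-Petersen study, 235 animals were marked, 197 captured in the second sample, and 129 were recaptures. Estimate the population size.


N = M * C / R = 235 * 197 / 129 = 46295 / 129 = 358.88 ≈ 359

359 individuals


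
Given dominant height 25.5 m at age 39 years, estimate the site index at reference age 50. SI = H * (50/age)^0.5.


50/39 = 1.28205
(1.28205)^0.5 = 1.13228
SI = 25.5 * 1.13228 = 28.8731 ≈ 28.9 m

28.9 m


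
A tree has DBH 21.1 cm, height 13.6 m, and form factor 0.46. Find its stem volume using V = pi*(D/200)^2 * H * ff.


(D/200)^2 = (21.1/200)^2 = 0.1055^2 = 0.01113025
BA = 3.141593 * 0.01113025 = 0.0349667 m^2
V = 0.0349667 * 13.6 * 0.46 = 0.218752 ≈ 0.219 m^3

0.219 m^3


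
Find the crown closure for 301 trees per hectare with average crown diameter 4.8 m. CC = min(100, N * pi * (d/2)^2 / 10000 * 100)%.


(d/2)^2 = (4.8/2)^2 = 2.4^2 = 5.76
Crown area = 3.141593 * 5.76 = 18.0956 m^2
N * area / 10000 * 100 = 301 * 18.0956 / 10000 * 100 = 54.4678
CC = min(100, 54.4678) = 54.4678 ≈ 54.5%

54.5%


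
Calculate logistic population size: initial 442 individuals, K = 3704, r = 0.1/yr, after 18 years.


(K - N0)/N0 = (3704 - 442)/442 = 3262/442 = 7.38009
r*t = 0.1 * 18 = 1.8; exp(-1.8) = 0.165299
7.38009 * 0.165299 = 1.21992
1 + 1.21992 = 2.21992
N = 3704 / 2.21992 = 1668.53 ≈ 1669

1669


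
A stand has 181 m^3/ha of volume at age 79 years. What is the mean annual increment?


MAI = 181 / 79 = 2.2911 ≈ 2.29 m^3/ha/yr

2.29 m^3/ha/yr


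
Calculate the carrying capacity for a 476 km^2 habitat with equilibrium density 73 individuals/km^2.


K = 73 * 476 = 34748 individuals

34748 individuals


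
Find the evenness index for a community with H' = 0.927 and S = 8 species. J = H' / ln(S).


ln(8) = 2.07944
J = H' / ln(S) = 0.927 / 2.07944 = 0.445793 ≈ 0.4458

0.4458


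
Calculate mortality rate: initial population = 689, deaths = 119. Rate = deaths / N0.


Mortality rate = 119 / 689 = 0.172714 ≈ 0.1727

0.1727


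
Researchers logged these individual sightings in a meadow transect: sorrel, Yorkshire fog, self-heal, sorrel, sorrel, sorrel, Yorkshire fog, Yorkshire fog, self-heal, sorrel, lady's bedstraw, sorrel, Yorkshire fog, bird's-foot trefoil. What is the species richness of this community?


Total individuals logged = 14
Distinct species (count of individuals): sorrel (6), Yorkshire fog (4), self-heal (2), lady's bedstraw (1), bird's-foot trefoil (1)
Species richness = number of distinct species = 5

5


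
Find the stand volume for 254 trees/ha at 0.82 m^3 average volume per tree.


V_stand = 254 * 0.82 = 208.28 ≈ 208.3 m^3/ha

208.3 m^3/ha


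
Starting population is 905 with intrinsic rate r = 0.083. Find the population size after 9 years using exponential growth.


r*t = 0.083 * 9 = 0.747
exp(0.747) = 2.11066
N = 905 * 2.11066 = 1910.15 ≈ 1910

1910


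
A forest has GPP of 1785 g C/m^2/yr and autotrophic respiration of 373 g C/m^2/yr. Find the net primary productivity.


NPP = GPP - Ra = 1785 - 373 = 1412 g C/m^2/yr

1412 g C/m^2/yr


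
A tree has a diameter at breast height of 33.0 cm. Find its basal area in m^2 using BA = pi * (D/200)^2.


D/200 = 33.0/200 = 0.165 m
(D/200)^2 = 0.165^2 = 0.027225
BA = 3.141593 * 0.027225 = 0.0855299 ≈ 0.0855 m^2

0.0855 m^2


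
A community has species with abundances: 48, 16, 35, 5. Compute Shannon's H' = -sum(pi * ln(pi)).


Total N = 48 + 16 + 35 + 5 = 104
Per-species terms:
  p = 48/104 = 0.461538; ln(p) = -0.773191; p*ln(p) = 0.461538 * (-0.773191) = -0.356857
  p = 16/104 = 0.153846; ln(p) = -1.871803; p*ln(p) = 0.153846 * (-1.871803) = -0.287969
  p = 35/104 = 0.336538; ln(p) = -1.089044; p*ln(p) = 0.336538 * (-1.089044) = -0.366505
  p = 5/104 = 0.048077; ln(p) = -3.034951; p*ln(p) = 0.048077 * (-3.034951) = -0.145911
sum(p*ln(p)) = (-0.356857) + (-0.287969) + (-0.366505) + (-0.145911) = -1.157242
H' = -(-1.157242) = 1.157242 ≈ 1.1572

1.1572


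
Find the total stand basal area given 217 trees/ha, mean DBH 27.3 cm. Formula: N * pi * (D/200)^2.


(D/200)^2 = (27.3/200)^2 = 0.1365^2 = 0.01863225
Individual BA = 3.141593 * 0.01863225 = 0.0585349 m^2
Stand BA = 217 * 0.0585349 = 12.7021 ≈ 12.70 m^2/ha

12.70 m^2/ha


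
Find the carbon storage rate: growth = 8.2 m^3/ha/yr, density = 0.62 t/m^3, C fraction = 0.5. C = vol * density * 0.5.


C = 8.2 * 0.62 * 0.5 = 2.542 ≈ 2.54 t C/ha/yr

2.54 t C/ha/yr


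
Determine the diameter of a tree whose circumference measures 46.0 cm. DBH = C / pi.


DBH = C / pi = 46.0 / 3.141593 = 14.6423 ≈ 14.64 cm

14.64 cm


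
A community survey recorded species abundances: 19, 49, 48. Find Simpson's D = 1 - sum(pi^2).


Total N = 19 + 49 + 48 = 116
Per-species terms:
  p = 19/116 = 0.163793; p^2 = 0.163793^2 = 0.026828
  p = 49/116 = 0.422414; p^2 = 0.422414^2 = 0.178434
  p = 48/116 = 0.413793; p^2 = 0.413793^2 = 0.171225
sum(p^2) = 0.026828 + 0.178434 + 0.171225 = 0.376487
D = 1 - 0.376487 = 0.623513 ≈ 0.6235

0.6235


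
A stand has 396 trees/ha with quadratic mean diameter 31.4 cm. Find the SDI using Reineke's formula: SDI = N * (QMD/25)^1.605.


QMD/25 = 31.4/25 = 1.256
(1.256)^1.605 = exp(1.605 * ln(1.256)) = exp(1.605 * 0.227932) = exp(0.365831) = 1.44171
SDI = 396 * 1.44171 = 570.917 ≈ 571

571


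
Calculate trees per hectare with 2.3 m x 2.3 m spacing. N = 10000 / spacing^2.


N = 10000 / 2.3^2 = 10000 / 5.29 = 1890.36 ≈ 1890 trees/ha

1890 trees/ha


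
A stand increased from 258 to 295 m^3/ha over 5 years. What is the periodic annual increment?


PAI = (V2 - V1) / period = (295 - 258) / 5 = 37 / 5 = 7.40 m^3/ha/yr

7.40 m^3/ha/yr


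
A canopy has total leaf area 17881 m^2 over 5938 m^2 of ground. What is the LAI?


LAI = 17881 / 5938 = 3.0113 ≈ 3.01

3.01


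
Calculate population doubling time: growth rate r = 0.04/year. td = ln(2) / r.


td = ln(2) / 0.04 = 0.693147 / 0.04 = 17.3287 ≈ 17.3 years

17.3 years


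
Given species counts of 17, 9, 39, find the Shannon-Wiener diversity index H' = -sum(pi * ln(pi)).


Total N = 17 + 9 + 39 = 65
Per-species terms:
  p = 17/65 = 0.261538; ln(p) = -1.341176; p*ln(p) = 0.261538 * (-1.341176) = -0.350768
  p = 9/65 = 0.138462; ln(p) = -1.977159; p*ln(p) = 0.138462 * (-1.977159) = -0.273761
  p = 39/65 = 0.600000; ln(p) = -0.510826; p*ln(p) = 0.600000 * (-0.510826) = -0.306496
sum(p*ln(p)) = (-0.350768) + (-0.273761) + (-0.306496) = -0.931025
H' = -(-0.931025) = 0.931025 ≈ 0.9310

0.9310


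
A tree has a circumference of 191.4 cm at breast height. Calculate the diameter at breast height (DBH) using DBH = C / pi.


DBH = C / pi = 191.4 / 3.141593 = 60.9245 ≈ 60.92 cm

60.92 cm


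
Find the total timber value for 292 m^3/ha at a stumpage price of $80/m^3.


Value = 292 * 80 = $23360/ha

$23360/ha


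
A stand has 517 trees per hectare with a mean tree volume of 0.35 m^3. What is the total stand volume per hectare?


V_stand = 517 * 0.35 = 180.95 ≈ 181.0 m^3/ha

181.0 m^3/ha


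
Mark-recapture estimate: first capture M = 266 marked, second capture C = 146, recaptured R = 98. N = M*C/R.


N = M * C / R = 266 * 146 / 98 = 38836 / 98 = 396.29 ≈ 396

396 individuals


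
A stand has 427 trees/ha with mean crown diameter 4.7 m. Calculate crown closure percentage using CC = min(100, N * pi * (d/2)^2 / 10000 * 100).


(d/2)^2 = (4.7/2)^2 = 2.35^2 = 5.5225
Crown area = 3.141593 * 5.5225 = 17.3494 m^2
N * area / 10000 * 100 = 427 * 17.3494 / 10000 * 100 = 74.0819
CC = min(100, 74.0819) = 74.0819 ≈ 74.1%

74.1%


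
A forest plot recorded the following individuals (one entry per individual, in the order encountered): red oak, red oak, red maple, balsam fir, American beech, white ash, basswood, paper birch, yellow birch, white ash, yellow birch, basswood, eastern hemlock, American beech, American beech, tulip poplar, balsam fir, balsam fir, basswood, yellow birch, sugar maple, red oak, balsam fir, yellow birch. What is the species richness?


Total individuals logged = 24
Distinct species (count of individuals): red oak (3), red maple (1), balsam fir (4), American beech (3), white ash (2), basswood (3), paper birch (1), yellow birch (4), eastern hemlock (1), tulip poplar (1), sugar maple (1)
Species richness = number of distinct species = 11

11


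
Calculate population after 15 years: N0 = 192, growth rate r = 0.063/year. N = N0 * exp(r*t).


r*t = 0.063 * 15 = 0.945
exp(0.945) = 2.57281
N = 192 * 2.57281 = 493.980 ≈ 494

494


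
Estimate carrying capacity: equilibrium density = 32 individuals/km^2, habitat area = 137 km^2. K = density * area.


K = 32 * 137 = 4384 individuals

4384 individuals
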